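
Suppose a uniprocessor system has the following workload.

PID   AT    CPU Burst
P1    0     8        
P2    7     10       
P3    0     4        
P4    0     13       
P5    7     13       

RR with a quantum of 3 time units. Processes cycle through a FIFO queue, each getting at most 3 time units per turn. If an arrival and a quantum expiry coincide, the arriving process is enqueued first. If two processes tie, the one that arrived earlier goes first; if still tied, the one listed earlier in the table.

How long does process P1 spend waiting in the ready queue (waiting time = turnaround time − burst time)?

Gantt: | P1 0-3 | P3 3-6 | P4 6-9 | P1 9-12 | P3 12-13 | P2 13-16 | P5 16-19 | P4 19-22 | P1 22-24 | P2 24-27 | P5 27-30 | P4 30-33 | P2 33-36 | P5 36-39 | P4 39-42 | P2 42-43 | P5 43-46 | P4 46-47 | P5 47-48 |
Completion: P1=24  P2=43  P3=13  P4=47  P5=48
Turnaround (C−A): P1=24  P2=36  P3=13  P4=47  P5=41
Waiting(P1) = turnaround − burst = 24 − 8 = 16

16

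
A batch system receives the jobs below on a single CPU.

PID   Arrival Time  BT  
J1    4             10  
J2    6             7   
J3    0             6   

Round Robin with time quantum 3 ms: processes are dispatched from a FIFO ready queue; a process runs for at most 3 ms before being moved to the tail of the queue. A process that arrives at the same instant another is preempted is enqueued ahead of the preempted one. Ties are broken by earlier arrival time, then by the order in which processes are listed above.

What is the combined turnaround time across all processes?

Schedule: | J3 0-6 | J1 6-9 | J2 9-12 | J1 12-15 | J2 15-18 | J1 18-21 | J2 21-22 | J1 22-23 |
Completion: J1=23  J2=22  J3=6
Turnaround = completion − arrival: J1=19, J2=16, J3=6
Total turnaround = 19 + 16 + 6 = 41

41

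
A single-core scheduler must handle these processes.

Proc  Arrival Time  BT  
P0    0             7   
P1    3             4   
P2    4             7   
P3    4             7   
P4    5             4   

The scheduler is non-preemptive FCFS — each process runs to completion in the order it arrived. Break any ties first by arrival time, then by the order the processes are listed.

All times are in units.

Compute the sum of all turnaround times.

Timeline: | P0 0-7 | P1 7-11 | P2 11-18 | P3 18-25 | P4 25-29 |
Completion: P0=7  P1=11  P2=18  P3=25  P4=29
Turnaround (C−A): P0=7  P1=8  P2=14  P3=21  P4=24
Turnaround = completion − arrival: P0=7, P1=8, P2=14, P3=21, P4=24
Total turnaround = 7 + 8 + 14 + 21 + 24 = 74

74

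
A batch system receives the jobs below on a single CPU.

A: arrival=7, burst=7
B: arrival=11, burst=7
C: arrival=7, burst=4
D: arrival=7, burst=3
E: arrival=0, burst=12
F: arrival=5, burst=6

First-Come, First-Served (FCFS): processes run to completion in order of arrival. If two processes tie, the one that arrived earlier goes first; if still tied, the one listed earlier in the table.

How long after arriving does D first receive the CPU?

Timeline: | E 0-12 | F 12-18 | A 18-25 | C 25-29 | D 29-32 | B 32-39 |
Completion: A=25  B=39  C=29  D=32  E=12  F=18
Turnaround (C−A): A=18  B=28  C=22  D=25  E=12  F=13
Response(D) = first start − arrival = 29 − 7 = 22

22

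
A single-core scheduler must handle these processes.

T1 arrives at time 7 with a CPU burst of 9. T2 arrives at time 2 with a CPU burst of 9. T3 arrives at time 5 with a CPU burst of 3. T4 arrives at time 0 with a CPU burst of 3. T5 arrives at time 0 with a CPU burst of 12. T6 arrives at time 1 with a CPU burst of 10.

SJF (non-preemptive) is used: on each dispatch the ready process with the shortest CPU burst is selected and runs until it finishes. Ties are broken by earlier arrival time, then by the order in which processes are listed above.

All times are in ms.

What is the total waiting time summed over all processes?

Timeline: | T4 0-3 | T2 3-12 | T3 12-15 | T1 15-24 | T6 24-34 | T5 34-46 |
Completion: T1=24  T2=12  T3=15  T4=3  T5=46  T6=34
Turnaround (C−A): T1=17  T2=10  T3=10  T4=3  T5=46  T6=33
Waiting = turnaround − burst: T1=8, T2=1, T3=7, T4=0, T5=34, T6=23
Total waiting = 8 + 1 + 7 + 0 + 34 + 23 = 73

73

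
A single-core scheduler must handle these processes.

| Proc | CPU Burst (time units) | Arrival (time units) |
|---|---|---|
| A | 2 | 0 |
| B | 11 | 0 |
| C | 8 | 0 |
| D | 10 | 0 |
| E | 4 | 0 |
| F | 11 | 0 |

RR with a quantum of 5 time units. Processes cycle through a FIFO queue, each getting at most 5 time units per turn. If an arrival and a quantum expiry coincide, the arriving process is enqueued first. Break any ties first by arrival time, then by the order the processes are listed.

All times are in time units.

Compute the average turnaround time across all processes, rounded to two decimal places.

31.17

Schedule: | A 0-2 | B 2-7 | C 7-12 | D 12-17 | E 17-21 | F 21-26 | B 26-31 | C 31-34 | D 34-39 | F 39-44 | B 44-45 | F 45-46 |
Completion: A=2  B=45  C=34  D=39  E=21  F=46
Turnaround (C−A): A=2  B=45  C=34  D=39  E=21  F=46
Turnaround times: A=2, B=45, C=34, D=39, E=21, F=46
Average turnaround = (2+45+34+39+21+46) / 6 = 187/6 = 31.17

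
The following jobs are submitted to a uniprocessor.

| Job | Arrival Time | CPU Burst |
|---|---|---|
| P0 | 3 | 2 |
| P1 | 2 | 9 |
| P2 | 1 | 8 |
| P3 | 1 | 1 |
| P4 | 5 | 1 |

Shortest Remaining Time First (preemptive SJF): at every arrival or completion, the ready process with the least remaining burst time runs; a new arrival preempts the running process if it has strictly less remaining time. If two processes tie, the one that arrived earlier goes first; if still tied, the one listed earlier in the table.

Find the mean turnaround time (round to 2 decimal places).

Schedule: | idle 0-1 | P3 1-2 | P2 2-3 | P0 3-5 | P4 5-6 | P2 6-13 | P1 13-22 |
Completion: P0=5  P1=22  P2=13  P3=2  P4=6
Turnaround (C−A): P0=2  P1=20  P2=12  P3=1  P4=1
Turnaround times: P0=2, P1=20, P2=12, P3=1, P4=1
Average turnaround = (2+20+12+1+1) / 5 = 36/5 = 7.20

7.20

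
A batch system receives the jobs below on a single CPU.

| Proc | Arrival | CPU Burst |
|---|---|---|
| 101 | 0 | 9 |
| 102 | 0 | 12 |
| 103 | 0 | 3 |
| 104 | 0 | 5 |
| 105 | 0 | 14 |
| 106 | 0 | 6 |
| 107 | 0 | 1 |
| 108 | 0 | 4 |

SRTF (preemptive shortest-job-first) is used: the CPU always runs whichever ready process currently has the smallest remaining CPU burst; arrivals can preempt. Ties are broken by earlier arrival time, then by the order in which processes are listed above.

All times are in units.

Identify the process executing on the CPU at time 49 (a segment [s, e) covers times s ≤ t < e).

Timeline: | 107 0-1 | 103 1-4 | 108 4-8 | 104 8-13 | 106 13-19 | 101 19-28 | 102 28-40 | 105 40-54 |
Completion: 101=28  102=40  103=4  104=13  105=54  106=19  107=1  108=8

105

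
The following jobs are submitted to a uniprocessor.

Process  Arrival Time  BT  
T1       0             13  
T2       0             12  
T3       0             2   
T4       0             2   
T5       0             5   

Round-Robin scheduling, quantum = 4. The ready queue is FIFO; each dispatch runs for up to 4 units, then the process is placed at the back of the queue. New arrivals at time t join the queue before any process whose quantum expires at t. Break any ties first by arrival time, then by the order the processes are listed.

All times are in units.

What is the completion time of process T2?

Schedule: | T1 0-4 | T2 4-8 | T3 8-10 | T4 10-12 | T5 12-16 | T1 16-20 | T2 20-24 | T5 24-25 | T1 25-29 | T2 29-33 | T1 33-34 |
Completion: T1=34  T2=33  T3=10  T4=12  T5=25

33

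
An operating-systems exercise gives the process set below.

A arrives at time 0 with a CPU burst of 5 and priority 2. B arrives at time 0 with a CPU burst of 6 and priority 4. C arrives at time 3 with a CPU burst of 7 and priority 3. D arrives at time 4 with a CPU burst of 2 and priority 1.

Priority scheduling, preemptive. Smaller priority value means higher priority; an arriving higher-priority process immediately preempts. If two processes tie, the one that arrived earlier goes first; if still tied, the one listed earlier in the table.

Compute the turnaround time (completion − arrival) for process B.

20

Gantt: | A 0-4 | D 4-6 | A 6-7 | C 7-14 | B 14-20 |
Completion: A=7  B=20  C=14  D=6
Turnaround(B) = completion − arrival = 20 − 0 = 20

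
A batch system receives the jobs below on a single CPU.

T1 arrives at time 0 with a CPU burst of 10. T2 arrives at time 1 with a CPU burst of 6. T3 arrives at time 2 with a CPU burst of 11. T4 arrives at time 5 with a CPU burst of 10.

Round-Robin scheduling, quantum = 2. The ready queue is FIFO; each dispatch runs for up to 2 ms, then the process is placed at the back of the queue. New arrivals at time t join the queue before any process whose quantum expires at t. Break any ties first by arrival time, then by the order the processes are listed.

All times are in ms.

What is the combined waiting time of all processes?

Timeline: | T1 0-2 | T2 2-4 | T3 4-6 | T1 6-8 | T2 8-10 | T4 10-12 | T3 12-14 | T1 14-16 | T2 16-18 | T4 18-20 | T3 20-22 | T1 22-24 | T4 24-26 | T3 26-28 | T1 28-30 | T4 30-32 | T3 32-34 | T4 34-36 | T3 36-37 |
Completion: T1=30  T2=18  T3=37  T4=36
Waiting = turnaround − burst: T1=20, T2=11, T3=24, T4=21
Total waiting = 20 + 11 + 24 + 21 = 76

76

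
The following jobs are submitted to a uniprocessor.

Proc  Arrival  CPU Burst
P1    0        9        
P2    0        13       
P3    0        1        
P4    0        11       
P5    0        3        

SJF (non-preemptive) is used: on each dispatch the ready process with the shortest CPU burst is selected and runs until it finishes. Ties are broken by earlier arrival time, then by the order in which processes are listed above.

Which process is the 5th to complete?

P2

Schedule: | P3 0-1 | P5 1-4 | P1 4-13 | P4 13-24 | P2 24-37 |
Completion: P1=13  P2=37  P3=1  P4=24  P5=4
Turnaround (C−A): P1=13  P2=37  P3=1  P4=24  P5=4
Finish order: P3 → P5 → P1 → P4 → P2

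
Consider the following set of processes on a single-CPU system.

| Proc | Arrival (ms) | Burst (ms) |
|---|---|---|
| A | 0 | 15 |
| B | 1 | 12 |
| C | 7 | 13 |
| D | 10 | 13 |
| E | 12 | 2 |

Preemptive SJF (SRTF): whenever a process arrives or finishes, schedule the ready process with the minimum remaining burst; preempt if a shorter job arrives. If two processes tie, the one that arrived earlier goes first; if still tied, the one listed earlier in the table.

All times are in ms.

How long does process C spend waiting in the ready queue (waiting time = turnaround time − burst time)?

Schedule: | A 0-1 | B 1-13 | E 13-15 | C 15-28 | D 28-41 | A 41-55 |
Completion: A=55  B=13  C=28  D=41  E=15
Turnaround (C−A): A=55  B=12  C=21  D=31  E=3
Waiting(C) = turnaround − burst = 21 − 13 = 8

8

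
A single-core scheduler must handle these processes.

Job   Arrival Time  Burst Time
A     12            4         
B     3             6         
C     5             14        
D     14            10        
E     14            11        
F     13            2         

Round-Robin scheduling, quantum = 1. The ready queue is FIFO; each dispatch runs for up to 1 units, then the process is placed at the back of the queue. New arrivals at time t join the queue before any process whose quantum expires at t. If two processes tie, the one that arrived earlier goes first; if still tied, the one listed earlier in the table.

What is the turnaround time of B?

10

Schedule: | idle 0-3 | B 3-5 | C 5-6 | B 6-7 | C 7-8 | B 8-9 | C 9-10 | B 10-11 | C 11-12 | B 12-13 | A 13-14 | C 14-15 | F 15-16 | D 16-17 | E 17-18 | A 18-19 | C 19-20 | F 20-21 | D 21-22 | E 22-23 | A 23-24 | C 24-25 | D 25-26 | E 26-27 | A 27-28 | C 28-29 | D 29-30 | E 30-31 | C 31-32 | D 32-33 | E 33-34 | C 34-35 | D 35-36 | E 36-37 | C 37-38 | D 38-39 | E 39-40 | C 40-41 | D 41-42 | E 42-43 | C 43-44 | D 44-45 | E 45-46 | C 46-47 | D 47-48 | E 48-50 |
Completion: A=28  B=13  C=47  D=48  E=50  F=21
Turnaround (C−A): A=16  B=10  C=42  D=34  E=36  F=8
Turnaround(B) = completion − arrival = 13 − 3 = 10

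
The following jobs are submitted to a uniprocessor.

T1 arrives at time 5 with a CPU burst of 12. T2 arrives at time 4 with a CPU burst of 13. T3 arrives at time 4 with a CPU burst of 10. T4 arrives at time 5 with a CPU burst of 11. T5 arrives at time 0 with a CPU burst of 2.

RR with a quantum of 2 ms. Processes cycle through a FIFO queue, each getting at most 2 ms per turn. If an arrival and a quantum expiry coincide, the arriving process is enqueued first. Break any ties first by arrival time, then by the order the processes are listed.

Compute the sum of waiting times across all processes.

Schedule: | T5 0-2 | idle 2-4 | T2 4-6 | T3 6-8 | T1 8-10 | T4 10-12 | T2 12-14 | T3 14-16 | T1 16-18 | T4 18-20 | T2 20-22 | T3 22-24 | T1 24-26 | T4 26-28 | T2 28-30 | T3 30-32 | T1 32-34 | T4 34-36 | T2 36-38 | T3 38-40 | T1 40-42 | T4 42-44 | T2 44-46 | T1 46-48 | T4 48-49 | T2 49-50 |
Completion: T1=48  T2=50  T3=40  T4=49  T5=2
Turnaround (C−A): T1=43  T2=46  T3=36  T4=44  T5=2
Waiting = turnaround − burst: T1=31, T2=33, T3=26, T4=33, T5=0
Total waiting = 31 + 33 + 26 + 33 + 0 = 123

123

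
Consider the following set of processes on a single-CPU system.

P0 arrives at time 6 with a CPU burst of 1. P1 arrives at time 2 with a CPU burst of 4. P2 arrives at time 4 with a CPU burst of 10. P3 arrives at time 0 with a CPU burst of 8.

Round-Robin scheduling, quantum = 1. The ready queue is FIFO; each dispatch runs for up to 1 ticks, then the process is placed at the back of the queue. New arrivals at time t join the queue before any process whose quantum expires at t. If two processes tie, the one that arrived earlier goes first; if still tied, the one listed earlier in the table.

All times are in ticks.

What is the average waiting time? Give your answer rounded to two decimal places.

6.75

Timeline: | P3 0-2 | P1 2-3 | P3 3-4 | P1 4-5 | P2 5-6 | P3 6-7 | P1 7-8 | P0 8-9 | P2 9-10 | P3 10-11 | P1 11-12 | P2 12-13 | P3 13-14 | P2 14-15 | P3 15-16 | P2 16-17 | P3 17-18 | P2 18-23 |
Completion: P0=9  P1=12  P2=23  P3=18
Waiting times: P0=2, P1=6, P2=9, P3=10
Average waiting = (2+6+9+10) / 4 = 27/4 = 6.75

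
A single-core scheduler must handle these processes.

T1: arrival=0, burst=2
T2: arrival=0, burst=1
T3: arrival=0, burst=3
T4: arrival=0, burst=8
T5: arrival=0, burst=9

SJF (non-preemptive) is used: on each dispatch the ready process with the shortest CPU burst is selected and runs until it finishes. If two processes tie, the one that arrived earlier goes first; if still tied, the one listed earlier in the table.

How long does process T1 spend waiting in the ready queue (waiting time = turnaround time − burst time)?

1

Gantt: | T2 0-1 | T1 1-3 | T3 3-6 | T4 6-14 | T5 14-23 |
Completion: T1=3  T2=1  T3=6  T4=14  T5=23
Waiting(T1) = turnaround − burst = 3 − 2 = 1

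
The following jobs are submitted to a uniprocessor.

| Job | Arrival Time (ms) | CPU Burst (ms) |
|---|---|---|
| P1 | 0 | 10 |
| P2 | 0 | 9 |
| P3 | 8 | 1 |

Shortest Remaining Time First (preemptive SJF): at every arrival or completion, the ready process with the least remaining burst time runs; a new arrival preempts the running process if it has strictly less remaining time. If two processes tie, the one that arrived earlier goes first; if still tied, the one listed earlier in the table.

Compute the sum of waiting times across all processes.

11

Schedule: | P2 0-9 | P3 9-10 | P1 10-20 |
Completion: P1=20  P2=9  P3=10
Waiting = turnaround − burst: P1=10, P2=0, P3=1
Total waiting = 10 + 0 + 1 = 11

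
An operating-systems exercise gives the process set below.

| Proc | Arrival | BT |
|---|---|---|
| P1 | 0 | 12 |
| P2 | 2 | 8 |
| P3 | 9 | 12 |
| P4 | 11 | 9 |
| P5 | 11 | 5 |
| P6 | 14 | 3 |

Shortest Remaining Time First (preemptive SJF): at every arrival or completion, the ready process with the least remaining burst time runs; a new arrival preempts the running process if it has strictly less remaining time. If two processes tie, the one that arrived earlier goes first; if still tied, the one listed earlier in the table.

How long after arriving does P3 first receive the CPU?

28

Schedule: | P1 0-2 | P2 2-10 | P1 10-11 | P5 11-16 | P6 16-19 | P1 19-28 | P4 28-37 | P3 37-49 |
Completion: P1=28  P2=10  P3=49  P4=37  P5=16  P6=19
Response(P3) = first start − arrival = 37 − 9 = 28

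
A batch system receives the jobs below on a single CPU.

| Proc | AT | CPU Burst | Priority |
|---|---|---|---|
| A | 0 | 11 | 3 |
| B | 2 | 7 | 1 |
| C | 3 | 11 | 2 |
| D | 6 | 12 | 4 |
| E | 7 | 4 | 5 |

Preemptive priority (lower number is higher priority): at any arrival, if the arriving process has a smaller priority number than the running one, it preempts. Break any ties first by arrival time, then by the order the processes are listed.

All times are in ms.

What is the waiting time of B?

0

Schedule: | A 0-2 | B 2-9 | C 9-20 | A 20-29 | D 29-41 | E 41-45 |
Completion: A=29  B=9  C=20  D=41  E=45
Waiting(B) = turnaround − burst = 7 − 7 = 0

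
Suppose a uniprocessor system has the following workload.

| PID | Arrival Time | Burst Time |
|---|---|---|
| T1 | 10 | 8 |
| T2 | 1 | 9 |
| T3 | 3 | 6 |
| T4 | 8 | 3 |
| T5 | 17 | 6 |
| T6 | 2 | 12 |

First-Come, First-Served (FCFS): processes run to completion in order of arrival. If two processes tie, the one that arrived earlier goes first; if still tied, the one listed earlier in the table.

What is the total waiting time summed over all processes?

90

Gantt: | idle 0-1 | T2 1-10 | T6 10-22 | T3 22-28 | T4 28-31 | T1 31-39 | T5 39-45 |
Completion: T1=39  T2=10  T3=28  T4=31  T5=45  T6=22
Turnaround (C−A): T1=29  T2=9  T3=25  T4=23  T5=28  T6=20
Waiting = turnaround − burst: T1=21, T2=0, T3=19, T4=20, T5=22, T6=8
Total waiting = 21 + 0 + 19 + 20 + 22 + 8 = 90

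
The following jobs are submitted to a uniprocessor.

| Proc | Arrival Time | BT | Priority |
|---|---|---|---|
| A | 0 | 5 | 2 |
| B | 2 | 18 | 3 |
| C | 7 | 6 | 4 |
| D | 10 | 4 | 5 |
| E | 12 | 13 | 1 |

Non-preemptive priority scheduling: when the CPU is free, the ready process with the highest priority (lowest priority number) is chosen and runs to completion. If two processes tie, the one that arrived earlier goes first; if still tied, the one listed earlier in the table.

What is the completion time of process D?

Gantt: | A 0-5 | B 5-23 | E 23-36 | C 36-42 | D 42-46 |
Completion: A=5  B=23  C=42  D=46  E=36
Turnaround (C−A): A=5  B=21  C=35  D=36  E=24

46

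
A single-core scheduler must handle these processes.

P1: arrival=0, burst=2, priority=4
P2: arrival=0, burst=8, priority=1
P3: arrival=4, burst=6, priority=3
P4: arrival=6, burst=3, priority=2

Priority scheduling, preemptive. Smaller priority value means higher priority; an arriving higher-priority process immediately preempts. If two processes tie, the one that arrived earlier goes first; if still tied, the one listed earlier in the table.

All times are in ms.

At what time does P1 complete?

Timeline: | P2 0-8 | P4 8-11 | P3 11-17 | P1 17-19 |
Completion: P1=19  P2=8  P3=17  P4=11
Turnaround (C−A): P1=19  P2=8  P3=13  P4=5

19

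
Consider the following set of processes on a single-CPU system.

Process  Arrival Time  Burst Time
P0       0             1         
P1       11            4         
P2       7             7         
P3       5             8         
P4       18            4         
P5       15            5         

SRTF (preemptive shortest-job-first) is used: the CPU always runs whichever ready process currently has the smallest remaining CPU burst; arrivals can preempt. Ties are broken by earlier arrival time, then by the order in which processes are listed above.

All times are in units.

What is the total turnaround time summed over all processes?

Timeline: | P0 0-1 | idle 1-5 | P3 5-13 | P1 13-17 | P5 17-22 | P4 22-26 | P2 26-33 |
Completion: P0=1  P1=17  P2=33  P3=13  P4=26  P5=22
Turnaround = completion − arrival: P0=1, P1=6, P2=26, P3=8, P4=8, P5=7
Total turnaround = 1 + 6 + 26 + 8 + 8 + 7 = 56

56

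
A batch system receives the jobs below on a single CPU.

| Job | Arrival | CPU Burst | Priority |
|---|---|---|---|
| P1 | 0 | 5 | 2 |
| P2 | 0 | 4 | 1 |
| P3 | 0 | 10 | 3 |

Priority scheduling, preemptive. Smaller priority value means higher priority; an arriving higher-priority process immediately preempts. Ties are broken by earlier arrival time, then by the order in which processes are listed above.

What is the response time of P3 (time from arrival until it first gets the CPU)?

Gantt: | P2 0-4 | P1 4-9 | P3 9-19 |
Completion: P1=9  P2=4  P3=19
Response(P3) = first start − arrival = 9 − 0 = 9

9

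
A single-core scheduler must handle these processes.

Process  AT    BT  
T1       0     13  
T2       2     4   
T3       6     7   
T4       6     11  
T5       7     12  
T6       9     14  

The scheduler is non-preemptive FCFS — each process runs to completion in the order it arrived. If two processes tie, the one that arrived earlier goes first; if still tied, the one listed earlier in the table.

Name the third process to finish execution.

Gantt: | T1 0-13 | T2 13-17 | T3 17-24 | T4 24-35 | T5 35-47 | T6 47-61 |
Completion: T1=13  T2=17  T3=24  T4=35  T5=47  T6=61
Turnaround (C−A): T1=13  T2=15  T3=18  T4=29  T5=40  T6=52
Finish order: T1 → T2 → T3 → T4 → T5 → T6

T3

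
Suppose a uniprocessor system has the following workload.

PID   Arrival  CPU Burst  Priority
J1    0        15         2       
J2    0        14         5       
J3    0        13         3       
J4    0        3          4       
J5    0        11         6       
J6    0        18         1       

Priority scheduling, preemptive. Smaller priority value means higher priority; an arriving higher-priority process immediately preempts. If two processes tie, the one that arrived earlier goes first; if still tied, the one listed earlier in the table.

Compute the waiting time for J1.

18

Timeline: | J6 0-18 | J1 18-33 | J3 33-46 | J4 46-49 | J2 49-63 | J5 63-74 |
Completion: J1=33  J2=63  J3=46  J4=49  J5=74  J6=18
Waiting(J1) = turnaround − burst = 33 − 15 = 18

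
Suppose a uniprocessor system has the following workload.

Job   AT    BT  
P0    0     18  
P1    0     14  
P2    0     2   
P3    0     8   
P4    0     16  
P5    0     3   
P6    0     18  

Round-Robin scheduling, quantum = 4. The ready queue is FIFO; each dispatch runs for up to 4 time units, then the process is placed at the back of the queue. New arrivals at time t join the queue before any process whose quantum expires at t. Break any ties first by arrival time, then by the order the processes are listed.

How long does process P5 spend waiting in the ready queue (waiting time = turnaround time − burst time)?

Timeline: | P0 0-4 | P1 4-8 | P2 8-10 | P3 10-14 | P4 14-18 | P5 18-21 | P6 21-25 | P0 25-29 | P1 29-33 | P3 33-37 | P4 37-41 | P6 41-45 | P0 45-49 | P1 49-53 | P4 53-57 | P6 57-61 | P0 61-65 | P1 65-67 | P4 67-71 | P6 71-75 | P0 75-77 | P6 77-79 |
Completion: P0=77  P1=67  P2=10  P3=37  P4=71  P5=21  P6=79
Waiting(P5) = turnaround − burst = 21 − 3 = 18

18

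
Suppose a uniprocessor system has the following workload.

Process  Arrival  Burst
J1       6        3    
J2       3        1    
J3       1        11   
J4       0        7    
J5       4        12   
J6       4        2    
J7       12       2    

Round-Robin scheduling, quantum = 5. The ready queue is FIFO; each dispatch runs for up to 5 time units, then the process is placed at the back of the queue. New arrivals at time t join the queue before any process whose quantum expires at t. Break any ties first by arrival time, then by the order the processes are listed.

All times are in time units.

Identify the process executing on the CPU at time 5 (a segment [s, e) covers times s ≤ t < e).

Timeline: | J4 0-5 | J3 5-10 | J2 10-11 | J5 11-16 | J6 16-18 | J4 18-20 | J1 20-23 | J3 23-28 | J7 28-30 | J5 30-35 | J3 35-36 | J5 36-38 |
Completion: J1=23  J2=11  J3=36  J4=20  J5=38  J6=18  J7=30

J3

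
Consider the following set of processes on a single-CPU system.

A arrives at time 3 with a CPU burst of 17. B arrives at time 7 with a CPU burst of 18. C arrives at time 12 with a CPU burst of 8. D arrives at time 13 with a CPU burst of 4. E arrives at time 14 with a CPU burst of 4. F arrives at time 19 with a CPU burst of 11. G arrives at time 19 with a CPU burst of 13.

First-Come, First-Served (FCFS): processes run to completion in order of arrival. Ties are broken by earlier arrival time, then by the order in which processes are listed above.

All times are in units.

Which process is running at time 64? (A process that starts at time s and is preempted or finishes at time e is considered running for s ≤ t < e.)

F

Gantt: | idle 0-3 | A 3-20 | B 20-38 | C 38-46 | D 46-50 | E 50-54 | F 54-65 | G 65-78 |
Completion: A=20  B=38  C=46  D=50  E=54  F=65  G=78
Turnaround (C−A): A=17  B=31  C=34  D=37  E=40  F=46  G=59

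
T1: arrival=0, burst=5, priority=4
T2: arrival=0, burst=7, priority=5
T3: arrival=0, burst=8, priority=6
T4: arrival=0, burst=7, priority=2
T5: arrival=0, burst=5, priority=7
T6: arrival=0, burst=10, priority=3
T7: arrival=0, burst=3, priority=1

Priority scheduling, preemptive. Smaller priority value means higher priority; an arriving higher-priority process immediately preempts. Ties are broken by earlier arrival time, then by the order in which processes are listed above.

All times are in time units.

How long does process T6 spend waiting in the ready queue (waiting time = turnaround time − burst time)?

10

Gantt: | T7 0-3 | T4 3-10 | T6 10-20 | T1 20-25 | T2 25-32 | T3 32-40 | T5 40-45 |
Completion: T1=25  T2=32  T3=40  T4=10  T5=45  T6=20  T7=3
Turnaround (C−A): T1=25  T2=32  T3=40  T4=10  T5=45  T6=20  T7=3
Waiting(T6) = turnaround − burst = 20 − 10 = 10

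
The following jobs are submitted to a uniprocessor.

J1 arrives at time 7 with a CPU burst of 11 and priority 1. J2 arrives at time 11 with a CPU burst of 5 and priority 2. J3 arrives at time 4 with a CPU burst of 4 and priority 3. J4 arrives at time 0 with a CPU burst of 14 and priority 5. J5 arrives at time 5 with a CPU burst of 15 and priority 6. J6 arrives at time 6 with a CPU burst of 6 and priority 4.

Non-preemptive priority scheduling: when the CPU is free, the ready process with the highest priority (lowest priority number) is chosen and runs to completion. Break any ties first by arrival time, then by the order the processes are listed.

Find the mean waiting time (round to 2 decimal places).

Schedule: | J4 0-14 | J1 14-25 | J2 25-30 | J3 30-34 | J6 34-40 | J5 40-55 |
Completion: J1=25  J2=30  J3=34  J4=14  J5=55  J6=40
Turnaround (C−A): J1=18  J2=19  J3=30  J4=14  J5=50  J6=34
Waiting times: J1=7, J2=14, J3=26, J4=0, J5=35, J6=28
Average waiting = (7+14+26+0+35+28) / 6 = 110/6 = 18.33

18.33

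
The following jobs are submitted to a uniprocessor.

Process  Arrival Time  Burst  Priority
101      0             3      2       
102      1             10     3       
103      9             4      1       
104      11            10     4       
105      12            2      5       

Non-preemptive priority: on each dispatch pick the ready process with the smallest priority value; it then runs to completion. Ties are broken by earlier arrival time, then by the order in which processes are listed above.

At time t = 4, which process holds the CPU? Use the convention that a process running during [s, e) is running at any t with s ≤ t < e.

102

Schedule: | 101 0-3 | 102 3-13 | 103 13-17 | 104 17-27 | 105 27-29 |
Completion: 101=3  102=13  103=17  104=27  105=29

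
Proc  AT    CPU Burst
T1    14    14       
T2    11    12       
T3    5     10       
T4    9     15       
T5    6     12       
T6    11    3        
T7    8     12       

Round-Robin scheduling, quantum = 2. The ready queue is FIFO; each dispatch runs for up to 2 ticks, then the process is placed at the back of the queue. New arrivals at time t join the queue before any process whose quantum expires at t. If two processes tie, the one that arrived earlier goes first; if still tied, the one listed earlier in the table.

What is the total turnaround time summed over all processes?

395

Timeline: | idle 0-5 | T3 5-7 | T5 7-9 | T3 9-11 | T7 11-13 | T4 13-15 | T5 15-17 | T2 17-19 | T6 19-21 | T3 21-23 | T7 23-25 | T1 25-27 | T4 27-29 | T5 29-31 | T2 31-33 | T6 33-34 | T3 34-36 | T7 36-38 | T1 38-40 | T4 40-42 | T5 42-44 | T2 44-46 | T3 46-48 | T7 48-50 | T1 50-52 | T4 52-54 | T5 54-56 | T2 56-58 | T7 58-60 | T1 60-62 | T4 62-64 | T5 64-66 | T2 66-68 | T7 68-70 | T1 70-72 | T4 72-74 | T2 74-76 | T1 76-78 | T4 78-80 | T1 80-82 | T4 82-83 |
Completion: T1=82  T2=76  T3=48  T4=83  T5=66  T6=34  T7=70
Turnaround = completion − arrival: T1=68, T2=65, T3=43, T4=74, T5=60, T6=23, T7=62
Total turnaround = 68 + 65 + 43 + 74 + 60 + 23 + 62 = 395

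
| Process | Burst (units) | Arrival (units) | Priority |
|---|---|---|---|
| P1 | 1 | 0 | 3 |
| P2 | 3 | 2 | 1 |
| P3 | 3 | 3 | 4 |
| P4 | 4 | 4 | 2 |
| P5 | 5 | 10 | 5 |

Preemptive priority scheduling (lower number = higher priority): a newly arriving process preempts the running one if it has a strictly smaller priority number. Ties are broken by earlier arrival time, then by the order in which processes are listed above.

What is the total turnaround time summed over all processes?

Timeline: | P1 0-1 | idle 1-2 | P2 2-5 | P4 5-9 | P3 9-12 | P5 12-17 |
Completion: P1=1  P2=5  P3=12  P4=9  P5=17
Turnaround = completion − arrival: P1=1, P2=3, P3=9, P4=5, P5=7
Total turnaround = 1 + 3 + 9 + 5 + 7 = 25

25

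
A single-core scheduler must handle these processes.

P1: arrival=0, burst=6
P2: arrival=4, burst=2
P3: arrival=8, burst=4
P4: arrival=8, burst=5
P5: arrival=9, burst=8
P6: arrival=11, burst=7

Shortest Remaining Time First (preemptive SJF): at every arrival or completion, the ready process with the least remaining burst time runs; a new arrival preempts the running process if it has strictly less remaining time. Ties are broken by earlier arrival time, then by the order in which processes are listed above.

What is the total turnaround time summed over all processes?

Schedule: | P1 0-6 | P2 6-8 | P3 8-12 | P4 12-17 | P6 17-24 | P5 24-32 |
Completion: P1=6  P2=8  P3=12  P4=17  P5=32  P6=24
Turnaround (C−A): P1=6  P2=4  P3=4  P4=9  P5=23  P6=13
Turnaround = completion − arrival: P1=6, P2=4, P3=4, P4=9, P5=23, P6=13
Total turnaround = 6 + 4 + 4 + 9 + 23 + 13 = 59

59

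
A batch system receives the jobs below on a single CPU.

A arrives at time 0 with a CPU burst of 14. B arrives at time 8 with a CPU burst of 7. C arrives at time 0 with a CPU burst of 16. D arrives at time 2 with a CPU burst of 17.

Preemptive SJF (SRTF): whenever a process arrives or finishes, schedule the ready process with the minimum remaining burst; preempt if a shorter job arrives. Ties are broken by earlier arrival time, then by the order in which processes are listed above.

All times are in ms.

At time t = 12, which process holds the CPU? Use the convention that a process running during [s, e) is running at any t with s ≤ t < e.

A

Timeline: | A 0-14 | B 14-21 | C 21-37 | D 37-54 |
Completion: A=14  B=21  C=37  D=54
Turnaround (C−A): A=14  B=13  C=37  D=52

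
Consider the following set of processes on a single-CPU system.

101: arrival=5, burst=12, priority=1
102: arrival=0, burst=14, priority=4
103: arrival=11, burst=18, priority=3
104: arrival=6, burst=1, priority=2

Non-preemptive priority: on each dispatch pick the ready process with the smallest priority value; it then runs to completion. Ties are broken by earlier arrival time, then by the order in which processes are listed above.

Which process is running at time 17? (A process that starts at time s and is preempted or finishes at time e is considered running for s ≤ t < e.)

101

Gantt: | 102 0-14 | 101 14-26 | 104 26-27 | 103 27-45 |
Completion: 101=26  102=14  103=45  104=27
Turnaround (C−A): 101=21  102=14  103=34  104=21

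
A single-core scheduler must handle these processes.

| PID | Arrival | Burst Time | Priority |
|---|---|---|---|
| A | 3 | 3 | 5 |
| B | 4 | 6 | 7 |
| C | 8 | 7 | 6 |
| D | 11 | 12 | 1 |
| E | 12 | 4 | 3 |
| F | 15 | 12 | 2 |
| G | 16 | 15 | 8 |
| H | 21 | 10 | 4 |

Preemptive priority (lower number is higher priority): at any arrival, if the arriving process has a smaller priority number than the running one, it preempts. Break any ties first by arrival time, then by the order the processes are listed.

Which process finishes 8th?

Gantt: | idle 0-3 | A 3-6 | B 6-8 | C 8-11 | D 11-23 | F 23-35 | E 35-39 | H 39-49 | C 49-53 | B 53-57 | G 57-72 |
Completion: A=6  B=57  C=53  D=23  E=39  F=35  G=72  H=49
Finish order: A → D → F → E → H → C → B → G

G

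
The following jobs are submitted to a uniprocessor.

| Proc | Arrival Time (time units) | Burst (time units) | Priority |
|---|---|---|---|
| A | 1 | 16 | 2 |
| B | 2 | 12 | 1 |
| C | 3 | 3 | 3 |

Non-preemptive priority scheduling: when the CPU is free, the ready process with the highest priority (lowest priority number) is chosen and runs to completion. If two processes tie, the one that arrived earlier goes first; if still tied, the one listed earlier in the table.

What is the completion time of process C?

Timeline: | idle 0-1 | A 1-17 | B 17-29 | C 29-32 |
Completion: A=17  B=29  C=32
Turnaround (C−A): A=16  B=27  C=29

32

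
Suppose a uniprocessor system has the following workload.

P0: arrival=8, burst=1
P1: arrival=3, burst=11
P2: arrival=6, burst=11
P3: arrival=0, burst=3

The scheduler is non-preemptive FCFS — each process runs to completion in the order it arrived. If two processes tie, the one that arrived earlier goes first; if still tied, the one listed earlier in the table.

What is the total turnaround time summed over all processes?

Schedule: | P3 0-3 | P1 3-14 | P2 14-25 | P0 25-26 |
Completion: P0=26  P1=14  P2=25  P3=3
Turnaround (C−A): P0=18  P1=11  P2=19  P3=3
Turnaround = completion − arrival: P0=18, P1=11, P2=19, P3=3
Total turnaround = 18 + 11 + 19 + 3 = 51

51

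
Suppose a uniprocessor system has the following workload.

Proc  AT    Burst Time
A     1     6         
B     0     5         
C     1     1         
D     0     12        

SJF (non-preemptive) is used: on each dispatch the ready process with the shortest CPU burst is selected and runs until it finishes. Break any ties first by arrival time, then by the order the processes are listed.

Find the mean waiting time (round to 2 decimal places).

5.25

Gantt: | B 0-5 | C 5-6 | A 6-12 | D 12-24 |
Completion: A=12  B=5  C=6  D=24
Waiting times: A=5, B=0, C=4, D=12
Average waiting = (5+0+4+12) / 4 = 21/4 = 5.25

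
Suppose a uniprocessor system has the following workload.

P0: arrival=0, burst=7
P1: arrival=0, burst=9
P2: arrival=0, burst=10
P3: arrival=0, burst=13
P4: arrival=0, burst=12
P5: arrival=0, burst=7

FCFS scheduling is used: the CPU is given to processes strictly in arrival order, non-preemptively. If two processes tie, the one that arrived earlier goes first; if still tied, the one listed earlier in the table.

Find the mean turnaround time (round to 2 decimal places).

32.83

Schedule: | P0 0-7 | P1 7-16 | P2 16-26 | P3 26-39 | P4 39-51 | P5 51-58 |
Completion: P0=7  P1=16  P2=26  P3=39  P4=51  P5=58
Turnaround times: P0=7, P1=16, P2=26, P3=39, P4=51, P5=58
Average turnaround = (7+16+26+39+51+58) / 6 = 197/6 = 32.83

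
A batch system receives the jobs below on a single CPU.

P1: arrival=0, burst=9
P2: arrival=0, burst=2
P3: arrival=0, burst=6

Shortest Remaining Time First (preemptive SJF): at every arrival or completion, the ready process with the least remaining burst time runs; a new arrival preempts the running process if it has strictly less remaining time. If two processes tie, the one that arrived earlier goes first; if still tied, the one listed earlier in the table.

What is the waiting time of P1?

Timeline: | P2 0-2 | P3 2-8 | P1 8-17 |
Completion: P1=17  P2=2  P3=8
Waiting(P1) = turnaround − burst = 17 − 9 = 8

8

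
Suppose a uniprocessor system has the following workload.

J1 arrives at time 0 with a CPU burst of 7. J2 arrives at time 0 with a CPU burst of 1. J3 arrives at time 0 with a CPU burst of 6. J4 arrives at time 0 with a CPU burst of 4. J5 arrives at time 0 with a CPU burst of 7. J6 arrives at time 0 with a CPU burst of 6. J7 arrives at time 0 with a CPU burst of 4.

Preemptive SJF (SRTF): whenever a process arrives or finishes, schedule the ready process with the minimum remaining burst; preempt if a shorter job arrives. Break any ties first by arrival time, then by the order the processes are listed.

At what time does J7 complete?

Gantt: | J2 0-1 | J4 1-5 | J7 5-9 | J3 9-15 | J6 15-21 | J1 21-28 | J5 28-35 |
Completion: J1=28  J2=1  J3=15  J4=5  J5=35  J6=21  J7=9

9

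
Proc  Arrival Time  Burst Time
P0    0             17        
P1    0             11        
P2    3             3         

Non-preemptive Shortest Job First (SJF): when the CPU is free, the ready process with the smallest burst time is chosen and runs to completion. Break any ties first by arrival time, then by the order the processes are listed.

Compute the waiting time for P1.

Timeline: | P1 0-11 | P2 11-14 | P0 14-31 |
Completion: P0=31  P1=11  P2=14
Turnaround (C−A): P0=31  P1=11  P2=11
Waiting(P1) = turnaround − burst = 11 − 11 = 0

0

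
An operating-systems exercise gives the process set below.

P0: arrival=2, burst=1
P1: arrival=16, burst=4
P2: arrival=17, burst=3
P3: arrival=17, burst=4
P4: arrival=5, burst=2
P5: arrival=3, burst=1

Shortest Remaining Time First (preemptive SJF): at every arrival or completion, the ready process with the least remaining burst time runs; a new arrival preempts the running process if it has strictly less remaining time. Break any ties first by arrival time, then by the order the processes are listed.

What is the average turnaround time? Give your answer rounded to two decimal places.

Timeline: | idle 0-2 | P0 2-3 | P5 3-4 | idle 4-5 | P4 5-7 | idle 7-16 | P1 16-20 | P2 20-23 | P3 23-27 |
Completion: P0=3  P1=20  P2=23  P3=27  P4=7  P5=4
Turnaround (C−A): P0=1  P1=4  P2=6  P3=10  P4=2  P5=1
Turnaround times: P0=1, P1=4, P2=6, P3=10, P4=2, P5=1
Average turnaround = (1+4+6+10+2+1) / 6 = 24/6 = 4.00

4.00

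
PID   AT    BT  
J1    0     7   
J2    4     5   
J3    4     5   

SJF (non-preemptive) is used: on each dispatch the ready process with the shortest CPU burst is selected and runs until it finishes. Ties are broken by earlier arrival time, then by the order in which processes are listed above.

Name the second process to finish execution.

Gantt: | J1 0-7 | J2 7-12 | J3 12-17 |
Completion: J1=7  J2=12  J3=17
Finish order: J1 → J2 → J3

J2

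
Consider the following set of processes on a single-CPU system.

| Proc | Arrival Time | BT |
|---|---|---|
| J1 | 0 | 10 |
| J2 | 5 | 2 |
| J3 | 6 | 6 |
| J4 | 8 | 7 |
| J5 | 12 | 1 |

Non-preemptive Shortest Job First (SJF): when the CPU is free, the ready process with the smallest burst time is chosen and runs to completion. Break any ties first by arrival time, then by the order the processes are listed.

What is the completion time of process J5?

Gantt: | J1 0-10 | J2 10-12 | J5 12-13 | J3 13-19 | J4 19-26 |
Completion: J1=10  J2=12  J3=19  J4=26  J5=13
Turnaround (C−A): J1=10  J2=7  J3=13  J4=18  J5=1

13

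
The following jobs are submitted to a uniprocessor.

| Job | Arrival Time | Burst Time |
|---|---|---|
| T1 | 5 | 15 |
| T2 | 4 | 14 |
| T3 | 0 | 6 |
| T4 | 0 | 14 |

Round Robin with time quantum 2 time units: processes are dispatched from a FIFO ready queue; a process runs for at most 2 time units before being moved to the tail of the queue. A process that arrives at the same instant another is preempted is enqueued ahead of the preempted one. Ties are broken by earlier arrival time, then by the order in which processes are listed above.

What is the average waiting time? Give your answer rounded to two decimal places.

23.25

Gantt: | T3 0-2 | T4 2-4 | T3 4-6 | T2 6-8 | T4 8-10 | T1 10-12 | T3 12-14 | T2 14-16 | T4 16-18 | T1 18-20 | T2 20-22 | T4 22-24 | T1 24-26 | T2 26-28 | T4 28-30 | T1 30-32 | T2 32-34 | T4 34-36 | T1 36-38 | T2 38-40 | T4 40-42 | T1 42-44 | T2 44-46 | T1 46-49 |
Completion: T1=49  T2=46  T3=14  T4=42
Turnaround (C−A): T1=44  T2=42  T3=14  T4=42
Waiting times: T1=29, T2=28, T3=8, T4=28
Average waiting = (29+28+8+28) / 4 = 93/4 = 23.25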